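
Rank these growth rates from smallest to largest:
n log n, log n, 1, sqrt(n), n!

Ordered by growth rate: 1 < log n < sqrt(n) < n log n < n!.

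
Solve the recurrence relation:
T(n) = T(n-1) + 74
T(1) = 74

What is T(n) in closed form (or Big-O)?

Unrolling: T(n) = T(n-1) + 74 = T(n-2) + 2*74 = ... = T(1) + (n-1)*74 = 74 + (n-1)*74 = 74n.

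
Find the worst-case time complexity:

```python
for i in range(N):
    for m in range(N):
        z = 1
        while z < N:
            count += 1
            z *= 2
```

Time complexity: O(n^2 log n).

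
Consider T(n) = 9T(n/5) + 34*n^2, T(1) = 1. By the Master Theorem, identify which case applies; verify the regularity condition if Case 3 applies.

a=9, b=5, f(n)=34*n^2.
log_5(9) = 1.365 < 2.
f(n) = Omega(n^(1.365+epsilon)) for some epsilon > 0, so Case 3 is the candidate.
Regularity: a*f(n/b) = 9*34*(n/5)^2 = (9/25)*34*n^2 <= c*f(n) with c = 9/25 < 1. Satisfied.
Case 3: T(n) = Theta(n^2).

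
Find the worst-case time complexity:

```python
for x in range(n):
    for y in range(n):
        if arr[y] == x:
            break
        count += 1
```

Time complexity: O(n^2).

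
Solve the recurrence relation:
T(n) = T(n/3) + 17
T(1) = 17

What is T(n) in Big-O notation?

Each step divides n by 3 and adds 17. After log_3(n) steps, T(n) = O(log n).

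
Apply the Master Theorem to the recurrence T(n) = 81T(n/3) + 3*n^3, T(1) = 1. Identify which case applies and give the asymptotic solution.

a=81, b=3, f(n)=3*n^3.
log_3(81) = 4 > 3.
Since f(n) = O(n^3) is polynomially smaller than n^4, Case 1 applies.
T(n) = Theta(n^4).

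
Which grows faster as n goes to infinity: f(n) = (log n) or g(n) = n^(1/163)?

g(n) = n^(1/163) grows faster: any positive power of n dominates any polylog.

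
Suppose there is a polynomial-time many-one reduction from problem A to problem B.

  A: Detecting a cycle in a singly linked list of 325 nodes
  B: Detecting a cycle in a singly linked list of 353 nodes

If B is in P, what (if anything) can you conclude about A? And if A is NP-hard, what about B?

A poly-time reduction A <=_p B means any A-instance can be transformed to a B-instance in poly time.
If B is in P: compose the reduction with B's poly-time algorithm to solve A in poly time, so A is in P.
If A is NP-hard: every NP problem reduces to A, which reduces to B; composing reductions, every NP problem reduces to B, so B is NP-hard.
(Here in fact A is P and B is P.)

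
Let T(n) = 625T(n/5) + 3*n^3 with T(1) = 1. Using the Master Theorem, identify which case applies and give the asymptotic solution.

a=625, b=5, f(n)=3*n^3.
log_5(625) = 4 > 3.
Since f(n) = O(n^3) is polynomially smaller than n^4, Case 1 applies.
T(n) = Theta(n^4).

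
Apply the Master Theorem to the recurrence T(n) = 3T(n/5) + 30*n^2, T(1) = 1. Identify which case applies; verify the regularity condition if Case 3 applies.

a=3, b=5, f(n)=30*n^2.
log_5(3) = 0.6826 < 2.
f(n) = Omega(n^(0.6826+epsilon)) for some epsilon > 0, so Case 3 is the candidate.
Regularity: a*f(n/b) = 3*30*(n/5)^2 = (3/25)*30*n^2 <= c*f(n) with c = 3/25 < 1. Satisfied.
Case 3: T(n) = Theta(n^2).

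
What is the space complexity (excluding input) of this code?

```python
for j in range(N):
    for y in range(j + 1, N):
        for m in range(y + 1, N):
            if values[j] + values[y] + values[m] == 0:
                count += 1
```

Space complexity: O(1).
Only a constant amount of auxiliary storage is used; nothing grows with n.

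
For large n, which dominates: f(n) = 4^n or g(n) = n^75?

f(n) = 4^n grows faster: any exponential with base > 1 dominates every polynomial.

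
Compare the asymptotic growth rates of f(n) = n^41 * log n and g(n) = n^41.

f(n) = n^41 * log n grows faster: extra log n factor -> infinity.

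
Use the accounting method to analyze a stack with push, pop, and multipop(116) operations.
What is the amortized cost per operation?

Assign 2 credits per push (1 for the push, 1 saved for a future pop). Each pop or element popped by multipop(116) uses 1 saved credit. Total credits never go negative, so amortized cost is O(1).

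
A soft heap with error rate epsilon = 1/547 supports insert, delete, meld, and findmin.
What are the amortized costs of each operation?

Soft heaps (Chazelle) allow up to an epsilon = 1/547 fraction of elements to have corrupted (raised) keys. Insert is O(log(1/epsilon)) = O(log 547) amortized -- the structure maintains heap-ordered binary trees of rank bounded by O(log(1/epsilon)). Meld concatenates root lists: O(1) amortized. Delete and findmin are O(1) amortized.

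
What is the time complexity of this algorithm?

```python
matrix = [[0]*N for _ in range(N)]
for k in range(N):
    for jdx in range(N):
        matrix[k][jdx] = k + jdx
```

Time complexity: O(n^2).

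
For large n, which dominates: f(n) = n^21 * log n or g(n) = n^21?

f(n) = n^21 * log n grows faster: extra log n factor -> infinity.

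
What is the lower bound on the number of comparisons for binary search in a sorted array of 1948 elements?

With 1948 possible positions, we need at least ceil(log_2(1948)) = 11 comparisons. Each comparison splits the remaining candidates by at most half.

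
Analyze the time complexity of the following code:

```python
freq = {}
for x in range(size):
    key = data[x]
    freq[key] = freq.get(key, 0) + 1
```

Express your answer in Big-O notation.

Time complexity: O(n).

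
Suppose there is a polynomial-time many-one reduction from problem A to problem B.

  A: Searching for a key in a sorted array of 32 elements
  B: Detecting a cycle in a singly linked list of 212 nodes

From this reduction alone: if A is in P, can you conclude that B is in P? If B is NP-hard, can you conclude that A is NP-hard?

A poly-time reduction A <=_p B transfers tractability DOWN (B easy => A easy) and hardness UP (A hard => B hard), not the reverse.
From A in P, the reduction alone does NOT give B in P: any problem in P trivially reduces to SAT, yet SAT is not known to be in P.
From B NP-hard, the reduction alone does NOT give A NP-hard: again, easy problems reduce to hard ones.
(Here in fact A is P and B is P.)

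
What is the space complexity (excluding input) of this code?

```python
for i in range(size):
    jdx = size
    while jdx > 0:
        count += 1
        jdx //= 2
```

Space complexity: O(1).
Only a constant amount of auxiliary storage is used; nothing grows with n.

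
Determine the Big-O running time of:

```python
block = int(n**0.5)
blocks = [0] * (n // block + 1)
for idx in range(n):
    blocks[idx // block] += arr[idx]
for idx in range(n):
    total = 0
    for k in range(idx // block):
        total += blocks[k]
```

Time complexity: O(n * sqrt(n)).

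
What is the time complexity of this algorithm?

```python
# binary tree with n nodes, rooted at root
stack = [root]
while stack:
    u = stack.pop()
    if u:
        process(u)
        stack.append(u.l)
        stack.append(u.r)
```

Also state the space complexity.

Time complexity: O(n).
Space complexity: O(n).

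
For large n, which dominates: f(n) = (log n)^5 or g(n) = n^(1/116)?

g(n) = n^(1/116) grows faster: any positive power of n dominates any polylog.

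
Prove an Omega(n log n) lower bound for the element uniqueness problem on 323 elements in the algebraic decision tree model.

In the algebraic decision tree model, element uniqueness on 323 elements is equivalent to determining which cell of an arrangement of C(323,2) = 52003 hyperplanes x_i = x_j contains the input point. Ben-Or's theorem shows this requires Omega(n log n).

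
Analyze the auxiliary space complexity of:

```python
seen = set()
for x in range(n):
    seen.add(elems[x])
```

Space complexity: O(n).
Auxiliary storage grows linearly with the input size n in the worst case.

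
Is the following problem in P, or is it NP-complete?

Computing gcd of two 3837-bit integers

This problem is in P: the Euclidean algorithm runs in polynomial time in the bit-length.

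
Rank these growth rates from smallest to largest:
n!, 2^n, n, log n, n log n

Ordered by growth rate: log n < n < n log n < 2^n < n!.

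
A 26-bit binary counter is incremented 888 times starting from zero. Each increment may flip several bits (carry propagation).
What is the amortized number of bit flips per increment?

Bit i flips on every 2^i-th increment, so over 888 increments bit i flips floor(888/2^i) times. Summing over i: total flips < 2 * 888. Amortized: < 2 = O(1) per increment.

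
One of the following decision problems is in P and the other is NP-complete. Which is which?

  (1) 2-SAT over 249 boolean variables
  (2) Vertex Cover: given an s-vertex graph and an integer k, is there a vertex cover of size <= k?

(1) is P: 2-SAT is solvable in linear time via implication-graph SCCs.
(2) is NP-complete: one of Karp's 21 NP-complete problems (with k part of the input; for any fixed constant k it is in P).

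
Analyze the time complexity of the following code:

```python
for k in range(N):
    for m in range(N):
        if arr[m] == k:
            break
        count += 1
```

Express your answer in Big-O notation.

Time complexity: O(n^2).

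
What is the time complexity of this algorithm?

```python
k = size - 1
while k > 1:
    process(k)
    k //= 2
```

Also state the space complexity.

Time complexity: O(log n).
Space complexity: O(1).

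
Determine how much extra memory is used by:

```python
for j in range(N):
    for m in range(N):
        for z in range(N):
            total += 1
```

Space complexity: O(1).
Only a constant amount of auxiliary storage is used; nothing grows with n.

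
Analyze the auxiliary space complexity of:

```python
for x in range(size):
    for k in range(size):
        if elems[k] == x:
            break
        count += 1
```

Space complexity: O(1).
Only a constant amount of auxiliary storage is used; nothing grows with n.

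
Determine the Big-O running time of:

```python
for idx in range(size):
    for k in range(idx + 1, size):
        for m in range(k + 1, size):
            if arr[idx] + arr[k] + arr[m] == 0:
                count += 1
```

Time complexity: O(n^3).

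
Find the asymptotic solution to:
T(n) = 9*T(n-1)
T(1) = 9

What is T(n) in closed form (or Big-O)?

Each step multiplies by 9. T(n) = T(1)*9^(n-1) = 9*9^(n-1).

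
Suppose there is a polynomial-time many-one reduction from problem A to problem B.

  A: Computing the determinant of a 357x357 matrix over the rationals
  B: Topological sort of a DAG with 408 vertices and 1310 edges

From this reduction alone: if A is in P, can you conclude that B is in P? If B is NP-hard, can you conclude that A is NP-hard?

A poly-time reduction A <=_p B transfers tractability DOWN (B easy => A easy) and hardness UP (A hard => B hard), not the reverse.
From A in P, the reduction alone does NOT give B in P: any problem in P trivially reduces to SAT, yet SAT is not known to be in P.
From B NP-hard, the reduction alone does NOT give A NP-hard: again, easy problems reduce to hard ones.
(Here in fact A is P and B is P.)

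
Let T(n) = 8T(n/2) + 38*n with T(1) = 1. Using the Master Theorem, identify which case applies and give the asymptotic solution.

a=8, b=2, f(n)=38*n.
log_2(8) = 3 > 1.
Since f(n) = O(n^1) is polynomially smaller than n^3, Case 1 applies.
T(n) = Theta(n^3).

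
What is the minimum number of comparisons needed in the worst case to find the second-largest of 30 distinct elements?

Lower bound: finding the max needs 30-1 comparisons. By the adversary weight-doubling argument, the max must personally win >= ceil(log_2(30)) = 5 comparisons; the 2nd-largest is among those 5 losers, needing 5-1 more comparisons. Total >= 30-1 + 5-1 = 33. A balanced knockout tournament achieves this.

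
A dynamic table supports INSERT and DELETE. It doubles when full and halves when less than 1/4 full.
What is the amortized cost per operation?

Using potential function Phi = |2*num_items - table_size| when load > 1/2, and Phi = table_size/2 - num_items otherwise. The gap of 1/4 vs 1/2 for shrinking prevents thrashing. Both insert and delete have O(1) amortized cost.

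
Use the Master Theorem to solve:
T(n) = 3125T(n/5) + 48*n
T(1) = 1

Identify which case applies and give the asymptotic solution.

a=3125, b=5, f(n)=48*n.
log_5(3125) = 5 > 1.
Since f(n) = O(n^1) is polynomially smaller than n^5, Case 1 applies.
T(n) = Theta(n^5).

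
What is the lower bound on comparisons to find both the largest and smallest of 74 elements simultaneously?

Pair elements first (floor(74/2) comparisons), then find max among winners and min among losers. Total: ceil(3*74/2) - 2 = 109 comparisons.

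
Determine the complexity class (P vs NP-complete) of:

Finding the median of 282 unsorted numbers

This problem is in P: linear-time selection (median-of-medians) runs in O(n).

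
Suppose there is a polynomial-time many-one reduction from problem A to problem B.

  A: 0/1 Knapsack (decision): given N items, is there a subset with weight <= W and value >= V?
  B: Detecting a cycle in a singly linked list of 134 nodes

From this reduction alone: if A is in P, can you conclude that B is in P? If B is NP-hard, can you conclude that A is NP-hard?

A poly-time reduction A <=_p B transfers tractability DOWN (B easy => A easy) and hardness UP (A hard => B hard), not the reverse.
From A in P, the reduction alone does NOT give B in P: any problem in P trivially reduces to SAT, yet SAT is not known to be in P.
From B NP-hard, the reduction alone does NOT give A NP-hard: again, easy problems reduce to hard ones.
(Here in fact A is NP-complete and B is in P, so no such reduction is known -- its existence would imply P = NP; the analysis concerns only what the assumed reduction would or would not let you conclude.)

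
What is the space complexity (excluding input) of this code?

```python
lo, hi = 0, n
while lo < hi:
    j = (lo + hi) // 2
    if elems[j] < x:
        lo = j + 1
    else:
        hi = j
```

Space complexity: O(1).
Only a constant amount of auxiliary storage is used; nothing grows with n.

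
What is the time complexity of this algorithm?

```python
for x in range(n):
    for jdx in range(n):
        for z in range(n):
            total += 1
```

Time complexity: O(n^3).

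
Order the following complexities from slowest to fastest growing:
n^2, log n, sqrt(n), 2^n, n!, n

Ordered by growth rate: log n < sqrt(n) < n < n^2 < 2^n < n!.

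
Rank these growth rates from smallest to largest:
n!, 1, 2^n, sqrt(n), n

Ordered by growth rate: 1 < sqrt(n) < n < 2^n < n!.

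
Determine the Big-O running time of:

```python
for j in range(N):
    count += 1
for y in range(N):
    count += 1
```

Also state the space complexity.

Time complexity: O(n).
Space complexity: O(1).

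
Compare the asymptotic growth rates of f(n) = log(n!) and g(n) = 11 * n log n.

f(n) = log(n!) and g(n) = 11 * n log n are Theta of each other: Stirling: log(n!) = n log n - n + O(log n) = Theta(n log n); the constant 11 doesn't change the Theta class.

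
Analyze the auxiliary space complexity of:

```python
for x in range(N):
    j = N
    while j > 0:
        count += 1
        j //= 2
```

Space complexity: O(1).
Only a constant amount of auxiliary storage is used; nothing grows with n.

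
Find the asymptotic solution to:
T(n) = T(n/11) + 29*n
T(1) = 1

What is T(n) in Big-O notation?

Geometric series: 29*n*(1 + 1/11 + 1/11^2 + ...) = O(n). T(n) = O(n).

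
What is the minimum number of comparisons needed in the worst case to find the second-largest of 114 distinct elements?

Lower bound: finding the max needs 114-1 comparisons. By the adversary weight-doubling argument, the max must personally win >= ceil(log_2(114)) = 7 comparisons; the 2nd-largest is among those 7 losers, needing 7-1 more comparisons. Total >= 114-1 + 7-1 = 119. A balanced knockout tournament achieves this.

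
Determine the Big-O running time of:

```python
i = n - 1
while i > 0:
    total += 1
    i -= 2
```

Time complexity: O(n).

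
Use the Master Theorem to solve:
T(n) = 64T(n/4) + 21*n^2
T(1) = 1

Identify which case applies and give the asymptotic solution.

a=64, b=4, f(n)=21*n^2.
log_4(64) = 3 > 2.
Since f(n) = O(n^2) is polynomially smaller than n^3, Case 1 applies.
T(n) = Theta(n^3).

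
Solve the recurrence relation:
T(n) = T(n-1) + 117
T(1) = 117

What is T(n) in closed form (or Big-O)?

Unrolling: T(n) = T(n-1) + 117 = T(n-2) + 2*117 = ... = T(1) + (n-1)*117 = 117 + (n-1)*117 = 117n.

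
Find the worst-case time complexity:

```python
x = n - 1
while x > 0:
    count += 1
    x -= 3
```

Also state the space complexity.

Time complexity: O(n).
Space complexity: O(1).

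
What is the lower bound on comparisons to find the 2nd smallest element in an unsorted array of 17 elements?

Finding the 2nd smallest of 17 elements requires Omega(n) comparisons. Every element must participate in at least one comparison; otherwise it could be the 2nd smallest.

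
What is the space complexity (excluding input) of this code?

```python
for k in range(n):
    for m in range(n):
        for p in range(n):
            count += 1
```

Space complexity: O(1).
Only a constant amount of auxiliary storage is used; nothing grows with n.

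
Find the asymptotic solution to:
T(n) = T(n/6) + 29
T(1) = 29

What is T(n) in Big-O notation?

Each step divides n by 6 and adds 29. After log_6(n) steps, T(n) = O(log n).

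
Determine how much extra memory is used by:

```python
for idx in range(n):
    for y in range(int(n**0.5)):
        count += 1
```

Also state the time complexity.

Space complexity: O(1).
Only a constant amount of auxiliary storage is used; nothing grows with n.
Time complexity: O(n * sqrt(n)).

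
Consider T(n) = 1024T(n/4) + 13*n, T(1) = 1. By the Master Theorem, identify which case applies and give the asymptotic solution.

a=1024, b=4, f(n)=13*n.
log_4(1024) = 5 > 1.
Since f(n) = O(n^1) is polynomially smaller than n^5, Case 1 applies.
T(n) = Theta(n^5).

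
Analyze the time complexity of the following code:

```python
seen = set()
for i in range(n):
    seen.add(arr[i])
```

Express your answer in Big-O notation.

Time complexity: O(n).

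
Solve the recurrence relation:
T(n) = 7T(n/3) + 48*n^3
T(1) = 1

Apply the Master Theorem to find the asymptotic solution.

a=7, b=3, f(n)=48*n^3. log_3(7) = 1.771 < 3. Case 3: T(n) = O(n^3).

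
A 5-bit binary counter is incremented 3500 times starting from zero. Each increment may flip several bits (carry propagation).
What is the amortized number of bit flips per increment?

Bit i flips on every 2^i-th increment, so over 3500 increments bit i flips floor(3500/2^i) times. Summing over i: total flips < 2 * 3500. Amortized: < 2 = O(1) per increment.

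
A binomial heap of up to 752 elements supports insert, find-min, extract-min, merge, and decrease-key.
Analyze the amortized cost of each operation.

A binomial heap with n <= 752 elements has at most floor(log_2 752) + 1 = 10 trees. Using potential Phi = number of trees: Insert adds one tree, but cascading merges reduce count -- amortized O(1). Find-min reads the cached minimum pointer: O(1). Extract-min creates O(log n) new trees: O(log n). Merge combines tree lists: O(log n). Decrease-key sifts the element up its tree of height <= log n: O(log n).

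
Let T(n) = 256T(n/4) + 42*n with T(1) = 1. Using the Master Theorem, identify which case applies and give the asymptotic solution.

a=256, b=4, f(n)=42*n.
log_4(256) = 4 > 1.
Since f(n) = O(n^1) is polynomially smaller than n^4, Case 1 applies.
T(n) = Theta(n^4).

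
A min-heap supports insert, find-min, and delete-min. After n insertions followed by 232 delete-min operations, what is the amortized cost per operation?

Insert takes O(log n) worst case. Delete-min takes O(log n). Over a sequence of n inserts and 232 delete-mins, total cost is O((n + 232) log n). Amortized per operation: O(log n).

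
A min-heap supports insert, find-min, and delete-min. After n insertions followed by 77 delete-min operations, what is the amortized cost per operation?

Insert takes O(log n) worst case. Delete-min takes O(log n). Over a sequence of n inserts and 77 delete-mins, total cost is O((n + 77) log n). Amortized per operation: O(log n).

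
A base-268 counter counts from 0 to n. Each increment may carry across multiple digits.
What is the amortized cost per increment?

Digit at position i changes every 268^i increments. Total digit changes over n increments: n * 268/(268-1) = O(n). Amortized: O(1).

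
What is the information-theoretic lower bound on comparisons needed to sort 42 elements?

There are 42! = 1405006117752879898543142606244511569936384000000000 possible orderings. Each comparison gives 1 bit. We need at least ceil(log_2(1405006117752879898543142606244511569936384000000000)) = 170 comparisons.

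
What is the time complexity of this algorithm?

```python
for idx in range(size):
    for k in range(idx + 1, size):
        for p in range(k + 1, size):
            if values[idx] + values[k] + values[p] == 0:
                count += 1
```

Time complexity: O(n^3).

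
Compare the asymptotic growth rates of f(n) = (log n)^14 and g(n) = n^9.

g(n) = n^9 grows faster: any positive polynomial dominates any polylog.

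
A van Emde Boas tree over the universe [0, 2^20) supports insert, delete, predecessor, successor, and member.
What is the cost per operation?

vEB recursively partitions [0, 1048576) into sqrt(u) clusters of size sqrt(u). Each operation recurses into either one cluster or the summary, never both: T(u) = T(sqrt(u)) + O(1) => T(u) = O(log log u) = O(log 20). This is worst-case, not just amortized.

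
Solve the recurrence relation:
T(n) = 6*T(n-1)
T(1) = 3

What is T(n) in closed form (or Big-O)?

Each step multiplies by 6. T(n) = T(1)*6^(n-1) = 3*6^(n-1).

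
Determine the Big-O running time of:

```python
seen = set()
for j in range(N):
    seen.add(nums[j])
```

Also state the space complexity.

Time complexity: O(n).
Space complexity: O(n).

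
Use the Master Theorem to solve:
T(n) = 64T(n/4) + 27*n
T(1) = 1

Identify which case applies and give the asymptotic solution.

a=64, b=4, f(n)=27*n.
log_4(64) = 3 > 1.
Since f(n) = O(n^1) is polynomially smaller than n^3, Case 1 applies.
T(n) = Theta(n^3).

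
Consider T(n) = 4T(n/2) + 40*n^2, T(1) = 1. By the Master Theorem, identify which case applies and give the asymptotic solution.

a=4, b=2, f(n)=40*n^2.
log_2(4) = 2, so n^(log_b(a)) = n^2.
f(n) = Theta(n^2), so Case 2 applies.
T(n) = Theta(n^2 log n).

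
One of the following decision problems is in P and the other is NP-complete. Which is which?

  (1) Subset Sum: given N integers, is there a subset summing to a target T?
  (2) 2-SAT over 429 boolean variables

(1) is NP-complete: one of Karp's 21 NP-complete problems.
(2) is P: 2-SAT is solvable in linear time via implication-graph SCCs.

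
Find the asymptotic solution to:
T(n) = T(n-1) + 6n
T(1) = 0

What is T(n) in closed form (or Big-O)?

Unrolling: T(n) = 0 + 6*(2 + 3 + ... + n) = 0 + 6*(n(n+1)/2 - 1) = O(n^2).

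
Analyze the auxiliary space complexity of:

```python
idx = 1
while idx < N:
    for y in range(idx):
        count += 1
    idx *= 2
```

Space complexity: O(1).
Only a constant amount of auxiliary storage is used; nothing grows with n.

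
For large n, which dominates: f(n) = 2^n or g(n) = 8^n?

g(n) = 8^n grows faster: (8/2)^n -> infinity since 8/2 > 1.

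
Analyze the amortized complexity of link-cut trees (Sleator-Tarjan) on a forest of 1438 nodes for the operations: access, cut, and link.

Link-cut trees represent the forest using splay trees over preferred paths. With potential Phi = sum over nodes of log(size of virtual subtree), each access on 1438 nodes is O(log 1438) = O(log n) amortized by the splay-tree access lemma. Cut and link are O(1) plus one access.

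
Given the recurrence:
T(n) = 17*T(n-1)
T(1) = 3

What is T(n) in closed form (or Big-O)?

Each step multiplies by 17. T(n) = T(1)*17^(n-1) = 3*17^(n-1).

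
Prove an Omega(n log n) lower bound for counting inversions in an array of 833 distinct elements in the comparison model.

Decision-tree argument: at any leaf, the comparisons made (with transitivity) must totally order all 833 elements -- otherwise some pair (i,j) is unordered, and an adversary can present two inputs agreeing on every comparison made but with that pair flipped, changing the inversion count by 1, so the leaf's output is wrong on one of them. Hence the tree has >= 833! leaves and height >= log_2(833!) = Omega(n log n). Modified merge sort achieves O(n log n).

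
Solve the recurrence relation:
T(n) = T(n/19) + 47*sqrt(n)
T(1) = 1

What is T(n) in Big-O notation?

Each level contributes sqrt(n/19^k). Geometric series with ratio 1/sqrt(19) < 1 sums to O(sqrt(n)).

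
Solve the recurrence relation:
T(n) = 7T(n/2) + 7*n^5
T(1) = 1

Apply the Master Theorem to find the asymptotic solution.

a=7, b=2, f(n)=7*n^5. log_2(7) = 2.807 < 5. Case 3: T(n) = O(n^5).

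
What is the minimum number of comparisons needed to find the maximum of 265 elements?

Finding the maximum requires 264 comparisons. Each comparison eliminates exactly one candidate. With 265 candidates, we need 264 eliminations.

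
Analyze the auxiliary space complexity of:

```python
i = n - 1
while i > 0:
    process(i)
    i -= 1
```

Space complexity: O(1).
Only a constant amount of auxiliary storage is used; nothing grows with n.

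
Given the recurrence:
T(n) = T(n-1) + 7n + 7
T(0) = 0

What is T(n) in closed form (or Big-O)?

Dominant term in sum is 7*sum(i, i=1..n) = 7*n*(n+1)/2 = O(n^2).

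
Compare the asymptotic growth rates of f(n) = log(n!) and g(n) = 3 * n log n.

f(n) = log(n!) and g(n) = 3 * n log n are Theta of each other: Stirling: log(n!) = n log n - n + O(log n) = Theta(n log n); the constant 3 doesn't change the Theta class.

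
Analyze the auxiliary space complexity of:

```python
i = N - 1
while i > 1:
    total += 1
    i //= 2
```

Space complexity: O(1).
Only a constant amount of auxiliary storage is used; nothing grows with n.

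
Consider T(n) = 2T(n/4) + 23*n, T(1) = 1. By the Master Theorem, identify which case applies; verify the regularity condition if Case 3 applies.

a=2, b=4, f(n)=23*n.
log_4(2) = 0.5 < 1.
f(n) = Omega(n^(0.5+epsilon)) for some epsilon > 0, so Case 3 is the candidate.
Regularity: a*f(n/b) = 2*23*(n/4)^1 = (2/4)*23*n^1 <= c*f(n) with c = 2/4 < 1. Satisfied.
Case 3: T(n) = Theta(n).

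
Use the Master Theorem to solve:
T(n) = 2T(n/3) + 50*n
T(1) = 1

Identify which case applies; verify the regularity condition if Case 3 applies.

a=2, b=3, f(n)=50*n.
log_3(2) = 0.6309 < 1.
f(n) = Omega(n^(0.6309+epsilon)) for some epsilon > 0, so Case 3 is the candidate.
Regularity: a*f(n/b) = 2*50*(n/3)^1 = (2/3)*50*n^1 <= c*f(n) with c = 2/3 < 1. Satisfied.
Case 3: T(n) = Theta(n).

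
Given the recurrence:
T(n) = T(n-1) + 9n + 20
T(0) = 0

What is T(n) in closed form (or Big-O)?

Dominant term in sum is 9*sum(i, i=1..n) = 9*n*(n+1)/2 = O(n^2).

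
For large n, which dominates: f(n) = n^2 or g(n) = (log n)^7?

f(n) = n^2 grows faster: any positive polynomial dominates any polylog.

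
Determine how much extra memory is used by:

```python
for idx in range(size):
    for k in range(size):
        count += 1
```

Space complexity: O(1).
Only a constant amount of auxiliary storage is used; nothing grows with n.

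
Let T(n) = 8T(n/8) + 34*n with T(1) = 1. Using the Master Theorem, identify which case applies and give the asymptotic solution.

a=8, b=8, f(n)=34*n.
log_8(8) = 1, so n^(log_b(a)) = n.
f(n) = Theta(n), so Case 2 applies.
T(n) = Theta(n log n).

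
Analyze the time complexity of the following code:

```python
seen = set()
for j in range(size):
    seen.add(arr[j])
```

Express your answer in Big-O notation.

Time complexity: O(n).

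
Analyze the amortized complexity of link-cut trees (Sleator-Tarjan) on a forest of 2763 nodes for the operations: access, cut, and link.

Link-cut trees represent the forest using splay trees over preferred paths. With potential Phi = sum over nodes of log(size of virtual subtree), each access on 2763 nodes is O(log 2763) = O(log n) amortized by the splay-tree access lemma. Cut and link are O(1) plus one access.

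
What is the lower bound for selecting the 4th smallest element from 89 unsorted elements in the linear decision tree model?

Selecting the 4th smallest of 89 elements requires Omega(n) comparisons. Every element must be compared at least once. The BFPRT algorithm achieves O(n), making this tight.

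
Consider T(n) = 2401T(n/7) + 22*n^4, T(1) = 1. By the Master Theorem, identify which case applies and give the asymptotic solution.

a=2401, b=7, f(n)=22*n^4.
log_7(2401) = 4, so n^(log_b(a)) = n^4.
f(n) = Theta(n^4), so Case 2 applies.
T(n) = Theta(n^4 log n).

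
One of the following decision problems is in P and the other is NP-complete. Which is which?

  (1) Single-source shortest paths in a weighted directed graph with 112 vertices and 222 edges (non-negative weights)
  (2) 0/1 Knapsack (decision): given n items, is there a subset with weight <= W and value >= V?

(1) is P: Dijkstra's algorithm runs in O((V+E) log V).
(2) is NP-complete: reduces from Subset Sum.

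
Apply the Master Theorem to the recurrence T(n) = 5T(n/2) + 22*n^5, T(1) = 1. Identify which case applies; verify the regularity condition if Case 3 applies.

a=5, b=2, f(n)=22*n^5.
log_2(5) = 2.322 < 5.
f(n) = Omega(n^(2.322+epsilon)) for some epsilon > 0, so Case 3 is the candidate.
Regularity: a*f(n/b) = 5*22*(n/2)^5 = (5/32)*22*n^5 <= c*f(n) with c = 5/32 < 1. Satisfied.
Case 3: T(n) = Theta(n^5).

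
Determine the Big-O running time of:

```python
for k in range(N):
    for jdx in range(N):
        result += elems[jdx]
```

Time complexity: O(n^2).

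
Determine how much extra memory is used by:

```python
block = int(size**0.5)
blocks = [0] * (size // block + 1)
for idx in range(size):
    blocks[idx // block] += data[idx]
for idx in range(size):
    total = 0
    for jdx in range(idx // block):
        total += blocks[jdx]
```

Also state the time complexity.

Space complexity: O(sqrt(n)).
Storage scales with sqrt(n).
Time complexity: O(n * sqrt(n)).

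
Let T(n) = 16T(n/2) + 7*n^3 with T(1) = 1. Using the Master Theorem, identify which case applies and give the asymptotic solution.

a=16, b=2, f(n)=7*n^3.
log_2(16) = 4 > 3.
Since f(n) = O(n^3) is polynomially smaller than n^4, Case 1 applies.
T(n) = Theta(n^4).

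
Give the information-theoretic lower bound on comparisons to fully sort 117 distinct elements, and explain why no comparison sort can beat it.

A comparison sort is a binary decision tree whose leaves are the 117! = 3969937160808720895401959629498630647790406360168322301129748464310422041758630649341780708631240196854767624444057168110272995649603642560353748940315749184568295424000000000000000000000000000 possible output permutations. A binary tree with L leaves has height >= ceil(log_2(L)). So any comparison sort needs >= ceil(log_2(117!)) = 640 comparisons in the worst case.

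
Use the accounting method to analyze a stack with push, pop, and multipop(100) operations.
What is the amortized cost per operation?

Assign 2 credits per push (1 for the push, 1 saved for a future pop). Each pop or element popped by multipop(100) uses 1 saved credit. Total credits never go negative, so amortized cost is O(1).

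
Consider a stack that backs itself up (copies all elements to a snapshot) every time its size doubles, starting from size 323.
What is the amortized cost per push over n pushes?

Backups occur at sizes 323, 646, 1292, ..., copying 323 + 646 + 1292 + ... <= 2n elements total (geometric series). Spread over n pushes, the amortized backup cost is O(1) per push.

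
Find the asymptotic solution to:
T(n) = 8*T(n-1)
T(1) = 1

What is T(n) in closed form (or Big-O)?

Each step multiplies by 8. T(n) = T(1)*8^(n-1) = 8^(n-1).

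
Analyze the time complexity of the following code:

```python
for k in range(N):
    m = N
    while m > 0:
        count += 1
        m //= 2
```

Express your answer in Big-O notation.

Time complexity: O(n log n).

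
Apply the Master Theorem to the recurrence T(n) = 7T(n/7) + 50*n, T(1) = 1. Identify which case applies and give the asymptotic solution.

a=7, b=7, f(n)=50*n.
log_7(7) = 1, so n^(log_b(a)) = n.
f(n) = Theta(n), so Case 2 applies.
T(n) = Theta(n log n).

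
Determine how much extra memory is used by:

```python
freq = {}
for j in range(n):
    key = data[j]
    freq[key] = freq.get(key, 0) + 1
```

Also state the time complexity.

Space complexity: O(n).
Auxiliary storage grows linearly with the input size n in the worst case.
Time complexity: O(n).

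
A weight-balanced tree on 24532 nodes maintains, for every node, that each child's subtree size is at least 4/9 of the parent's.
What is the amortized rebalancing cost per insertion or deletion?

With balance ratio 4/9, tree height is O(log_{9/4}(24532)) = O(log n). A rebalance at a node of size s costs O(s) but requires Omega(s) updates in that subtree to retrigger. Summed over the O(log n) ancestors of the touched leaf, amortized rebalancing is O(log n).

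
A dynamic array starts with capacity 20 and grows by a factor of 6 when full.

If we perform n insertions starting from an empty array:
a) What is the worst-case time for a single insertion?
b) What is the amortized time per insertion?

(a) Worst-case single insertion: O(n) -- when the array is full at capacity c, the resize copies all c elements, and c can be Theta(n).
(b) Resizes happen at sizes 20, 120, 720, ... Total copy cost for n insertions: 20 + 120 + ... = O(n) (geometric series with ratio 1/6). Amortized cost per insertion: O(n)/n = O(1).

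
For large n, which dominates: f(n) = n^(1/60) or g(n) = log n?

f(n) = n^(1/60) grows faster: any positive power of n dominates log n.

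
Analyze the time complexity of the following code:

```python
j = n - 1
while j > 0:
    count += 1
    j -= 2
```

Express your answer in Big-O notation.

Time complexity: O(n).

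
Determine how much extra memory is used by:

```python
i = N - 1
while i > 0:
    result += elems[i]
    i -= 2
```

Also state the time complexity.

Space complexity: O(1).
Only a constant amount of auxiliary storage is used; nothing grows with n.
Time complexity: O(n).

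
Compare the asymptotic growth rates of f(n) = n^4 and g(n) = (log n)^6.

f(n) = n^4 grows faster: any positive polynomial dominates any polylog.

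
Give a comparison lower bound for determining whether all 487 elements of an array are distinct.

In the algebraic decision-tree model, the YES region for element distinctness on 487 elements has 487! connected components (one per ordering). Ben-Or's theorem then gives a lower bound of Omega(log(n!)) = Omega(n log n).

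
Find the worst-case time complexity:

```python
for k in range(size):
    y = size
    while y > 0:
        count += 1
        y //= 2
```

Time complexity: O(n log n).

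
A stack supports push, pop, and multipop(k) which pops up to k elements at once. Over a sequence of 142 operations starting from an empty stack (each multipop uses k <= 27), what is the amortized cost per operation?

Each element is pushed exactly once and popped at most once (whether by pop or as part of a multipop). So the total number of individual pops over the whole sequence is at most the number of pushes, which is at most 142. Total work <= 2 * 142, hence O(1) amortized per operation.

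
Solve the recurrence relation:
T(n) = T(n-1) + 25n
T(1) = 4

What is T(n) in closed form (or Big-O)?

Unrolling: T(n) = 4 + 25*(2 + 3 + ... + n) = 4 + 25*(n(n+1)/2 - 1) = O(n^2).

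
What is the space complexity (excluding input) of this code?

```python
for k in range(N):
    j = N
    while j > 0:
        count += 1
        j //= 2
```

Space complexity: O(1).
Only a constant amount of auxiliary storage is used; nothing grows with n.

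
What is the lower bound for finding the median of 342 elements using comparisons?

To find the median of 342 elements, every element must be compared at least once, so the lower bound is Omega(n). The BFPRT algorithm achieves O(n), making this tight.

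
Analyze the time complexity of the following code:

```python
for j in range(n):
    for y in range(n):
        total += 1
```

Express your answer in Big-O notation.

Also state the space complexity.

Time complexity: O(n^2).
Space complexity: O(1).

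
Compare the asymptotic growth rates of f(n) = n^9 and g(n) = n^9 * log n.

g(n) = n^9 * log n grows faster: extra log n factor -> infinity.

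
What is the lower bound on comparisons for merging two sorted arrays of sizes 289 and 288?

Adversary argument: with sizes 289 and 288 (differing by at most 1), interleave the two arrays so that every consecutive pair in the output comes from different inputs. Then each of the 576 adjacent output pairs must be directly compared, or the algorithm cannot determine their relative order. So 576 comparisons are necessary; standard merge achieves this.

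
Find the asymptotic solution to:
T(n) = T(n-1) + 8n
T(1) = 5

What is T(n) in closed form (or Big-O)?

Unrolling: T(n) = 5 + 8*(2 + 3 + ... + n) = 5 + 8*(n(n+1)/2 - 1) = O(n^2).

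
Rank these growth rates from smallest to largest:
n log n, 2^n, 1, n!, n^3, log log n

Ordered by growth rate: 1 < log log n < n log n < n^3 < 2^n < n!.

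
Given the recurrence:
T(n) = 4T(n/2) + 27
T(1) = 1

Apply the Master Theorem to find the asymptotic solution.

a=4, b=2, f(n)=27. log_2(4) = 2. Case 1 of Master Theorem: T(n) = O(n^2).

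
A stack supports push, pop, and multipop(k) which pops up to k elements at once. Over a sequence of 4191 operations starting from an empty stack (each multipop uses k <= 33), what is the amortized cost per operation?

Each element is pushed exactly once and popped at most once (whether by pop or as part of a multipop). So the total number of individual pops over the whole sequence is at most the number of pushes, which is at most 4191. Total work <= 2 * 4191, hence O(1) amortized per operation.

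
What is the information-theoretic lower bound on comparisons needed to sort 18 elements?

There are 18! = 6402373705728000 possible orderings. Each comparison gives 1 bit. We need at least ceil(log_2(6402373705728000)) = 53 comparisons.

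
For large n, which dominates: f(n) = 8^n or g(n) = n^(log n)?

f(n) = 8^n grows faster: take logs: log(n^(log n)) = (log n)^2, log(8^n) = n log 8; n dominates (log n)^2.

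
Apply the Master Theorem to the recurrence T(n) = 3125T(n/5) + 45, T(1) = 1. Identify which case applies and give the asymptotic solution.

a=3125, b=5, f(n)=45.
log_5(3125) = 5 > 0.
Since f(n) = O(n^0) is polynomially smaller than n^5, Case 1 applies.
T(n) = Theta(n^5).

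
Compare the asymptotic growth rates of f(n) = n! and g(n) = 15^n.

f(n) = n! grows faster: n!/15^n -> infinity by Stirling.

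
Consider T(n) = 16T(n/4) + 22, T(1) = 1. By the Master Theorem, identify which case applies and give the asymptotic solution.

a=16, b=4, f(n)=22.
log_4(16) = 2 > 0.
Since f(n) = O(n^0) is polynomially smaller than n^2, Case 1 applies.
T(n) = Theta(n^2).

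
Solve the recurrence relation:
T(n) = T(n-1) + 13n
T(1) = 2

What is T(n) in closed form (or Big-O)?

Unrolling: T(n) = 2 + 13*(2 + 3 + ... + n) = 2 + 13*(n(n+1)/2 - 1) = O(n^2).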